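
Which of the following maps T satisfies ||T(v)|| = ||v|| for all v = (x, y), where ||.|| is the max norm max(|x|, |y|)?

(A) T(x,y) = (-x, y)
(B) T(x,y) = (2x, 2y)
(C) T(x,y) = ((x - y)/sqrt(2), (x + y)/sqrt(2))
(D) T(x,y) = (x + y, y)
A

A transformation preserves a norm if ||T(v)|| = ||v|| for every v; a single vector where the norm changes rules an option out.

(A) T(x,y) = (-x, y): preserves the norm -- it only permutes the coordinates and/or flips signs, which leaves max(|x|, |y|) unchanged.
(B) T(x,y) = (2x, 2y): v = (1, 0) has norm max(|1|, |0|) = 1, but T(v) = (2, 0) has norm 2 -- not preserved.
(C) T(x,y) = ((x - y)/sqrt(2), (x + y)/sqrt(2)): v = (1, 0) has norm max(|1|, |0|) = 1, but T(v) = (sqrt(2)/2, sqrt(2)/2) has norm sqrt(2)/2 -- not preserved.
(D) T(x,y) = (x + y, y): v = (1, 1) has norm max(|1|, |1|) = 1, but T(v) = (2, 1) has norm 2 -- not preserved.

Therefore the answer is (A).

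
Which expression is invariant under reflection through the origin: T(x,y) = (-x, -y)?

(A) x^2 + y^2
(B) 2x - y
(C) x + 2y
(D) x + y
A

The map is reflection through the origin: T(x,y) = (-x, -y).
Substitute the transformed coordinates into each option and compare with the original:
(A) x^2 + y^2  ->  (-x)^2 + (-y)^2 = x^2 + y^2   [equals x^2 + y^2: invariant]
(B) 2x - y  ->  2(-x) - (-y) = -2x + y   [differs from 2x - y: not invariant]
(C) x + 2y  ->  (-x) + 2(-y) = -x - 2y   [differs from x + 2y: not invariant]
(D) x + y  ->  (-x) + (-y) = -x - y   [differs from x + y: not invariant]

Only option (A), x^2 + y^2, is unchanged by the transformation.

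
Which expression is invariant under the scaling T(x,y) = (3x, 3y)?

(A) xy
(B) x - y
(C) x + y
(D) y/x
D

Under the uniform scaling T(x,y) = (3x, 3y):
Substitute the transformed coordinates into each option and compare with the original:
(A) xy  ->  (3x)(3y) = 9xy   [differs from xy: not invariant]
(B) x - y  ->  (3x) - (3y) = 3x - 3y   [differs from x - y: not invariant]
(C) x + y  ->  (3x) + (3y) = 3x + 3y   [differs from x + y: not invariant]
(D) y/x  ->  (3y)/(3x) = y/x   [equals y/x: invariant]

Only option (D), y/x, is unchanged by the transformation.
The common factor 3 cancels in a ratio of coordinates, while sums, products and sums of squares pick up factors of 3 or 9.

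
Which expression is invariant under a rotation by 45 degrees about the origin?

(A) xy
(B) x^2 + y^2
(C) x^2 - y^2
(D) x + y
B

A rotation by 45 degrees sends (x, y) to (sqrt(2)x/2 - sqrt(2)y/2, sqrt(2)x/2 + sqrt(2)y/2).
Substitute the transformed coordinates into each option and compare with the original:
(A) xy  ->  (sqrt(2)x/2 - sqrt(2)y/2)(sqrt(2)x/2 + sqrt(2)y/2) = x^2/2 - y^2/2   [differs from xy: not invariant]
(B) x^2 + y^2  ->  (sqrt(2)x/2 - sqrt(2)y/2)^2 + (sqrt(2)x/2 + sqrt(2)y/2)^2 = x^2 + y^2   [equals x^2 + y^2: invariant]
(C) x^2 - y^2  ->  (sqrt(2)x/2 - sqrt(2)y/2)^2 - (sqrt(2)x/2 + sqrt(2)y/2)^2 = -2xy   [differs from x^2 - y^2: not invariant]
(D) x + y  ->  (sqrt(2)x/2 - sqrt(2)y/2) + (sqrt(2)x/2 + sqrt(2)y/2) = sqrt(2)x   [differs from x + y: not invariant]

Only option (B), x^2 + y^2, is unchanged by the transformation.
Geometrically, x^2 + y^2 is the squared distance from the origin, which every rotation about the origin preserves.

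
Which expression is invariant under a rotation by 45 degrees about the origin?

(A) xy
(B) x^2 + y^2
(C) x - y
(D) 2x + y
B

A rotation by 45 degrees sends (x, y) to (sqrt(2)x/2 - sqrt(2)y/2, sqrt(2)x/2 + sqrt(2)y/2).
Substitute the transformed coordinates into each option and compare with the original:
(A) xy  ->  (sqrt(2)x/2 - sqrt(2)y/2)(sqrt(2)x/2 + sqrt(2)y/2) = x^2/2 - y^2/2   [differs from xy: not invariant]
(B) x^2 + y^2  ->  (sqrt(2)x/2 - sqrt(2)y/2)^2 + (sqrt(2)x/2 + sqrt(2)y/2)^2 = x^2 + y^2   [equals x^2 + y^2: invariant]
(C) x - y  ->  (sqrt(2)x/2 - sqrt(2)y/2) - (sqrt(2)x/2 + sqrt(2)y/2) = -sqrt(2)y   [differs from x - y: not invariant]
(D) 2x + y  ->  2(sqrt(2)x/2 - sqrt(2)y/2) + (sqrt(2)x/2 + sqrt(2)y/2) = 3sqrt(2)x/2 - sqrt(2)y/2   [differs from 2x + y: not invariant]

Only option (B), x^2 + y^2, is unchanged by the transformation.
Geometrically, x^2 + y^2 is the squared distance from the origin, which every rotation about the origin preserves.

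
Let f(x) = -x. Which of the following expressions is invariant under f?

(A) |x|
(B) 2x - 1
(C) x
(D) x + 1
A

For f(x) = -x:
Applying f replaces x by -x. Since |-x| = |x|, the absolute value is unchanged by f, whereas x -> -x, 2x - 1 -> -2x - 1 and x + 1 -> -x + 1 all change.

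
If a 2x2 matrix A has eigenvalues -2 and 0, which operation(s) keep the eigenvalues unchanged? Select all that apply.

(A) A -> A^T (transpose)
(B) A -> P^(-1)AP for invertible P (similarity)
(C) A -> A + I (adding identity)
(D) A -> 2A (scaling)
A and B

Eigenvalues are preserved by:
1. Similarity transformations: A -> P^(-1)AP (same characteristic polynomial)
2. Transpose: A^T has the same eigenvalues as A

Eigenvalues are NOT preserved by:
- Adding identity: eigenvalues become -2+1, 0+1
- Scaling: eigenvalues become -4, 0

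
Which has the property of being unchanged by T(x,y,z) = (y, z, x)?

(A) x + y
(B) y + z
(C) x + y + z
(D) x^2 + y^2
C

Apply T(x,y,z) = (y, z, x) to each option, i.e. replace (x, y, z) by the transformed coordinates.
Substitute the transformed coordinates into each option and compare with the original:
(A) x + y  ->  (y) + (z) = y + z   [differs from x + y: not invariant]
(B) y + z  ->  (z) + (x) = x + z   [differs from y + z: not invariant]
(C) x + y + z  ->  (y) + (z) + (x) = x + y + z   [equals x + y + z: invariant]
(D) x^2 + y^2  ->  (y)^2 + (z)^2 = y^2 + z^2   [differs from x^2 + y^2: not invariant]

Only option (C), x + y + z, is unchanged by the transformation.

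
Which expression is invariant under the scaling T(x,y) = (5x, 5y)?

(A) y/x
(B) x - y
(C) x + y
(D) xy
A

Under the uniform scaling T(x,y) = (5x, 5y):
Substitute the transformed coordinates into each option and compare with the original:
(A) y/x  ->  (5y)/(5x) = y/x   [equals y/x: invariant]
(B) x - y  ->  (5x) - (5y) = 5x - 5y   [differs from x - y: not invariant]
(C) x + y  ->  (5x) + (5y) = 5x + 5y   [differs from x + y: not invariant]
(D) xy  ->  (5x)(5y) = 25xy   [differs from xy: not invariant]

Only option (A), y/x, is unchanged by the transformation.
The common factor 5 cancels in a ratio of coordinates, while sums, products and sums of squares pick up factors of 5 or 25.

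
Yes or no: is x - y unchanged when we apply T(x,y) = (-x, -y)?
No

Substitute T(x,y) = (-x, -y) into the expression and compare with the original.

Original: x - y
After applying T: (-x) - (-y) = -x + y

This differs from the original x - y (difference: -2x + 2y), so the expression is NOT invariant.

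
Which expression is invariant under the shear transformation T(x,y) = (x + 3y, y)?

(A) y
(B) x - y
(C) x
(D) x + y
A

Under the shear T(x,y) = (x + 3y, y):
Substitute the transformed coordinates into each option and compare with the original:
(A) y  ->  (y) = y   [equals y: invariant]
(B) x - y  ->  (x + 3y) - (y) = x + 2y   [differs from x - y: not invariant]
(C) x  ->  (x + 3y) = x + 3y   [differs from x: not invariant]
(D) x + y  ->  (x + 3y) + (y) = x + 4y   [differs from x + y: not invariant]

Only option (A), y, is unchanged by the transformation.
A horizontal shear moves points parallel to the x-axis, so the y-coordinate (and any function of y alone) is unchanged.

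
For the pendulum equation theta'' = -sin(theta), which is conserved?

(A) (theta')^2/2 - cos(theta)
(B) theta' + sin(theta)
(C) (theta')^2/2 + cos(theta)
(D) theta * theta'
A

A first integral I satisfies dI/dt = 0 along every solution. Differentiate each option and use the equation of motion:
(A) d/dt[(theta')^2/2 - cos(theta)] = theta' theta'' + sin(theta) theta' = theta'(-sin(theta)) + theta' sin(theta) = 0
(B) d/dt[theta' + sin(theta)] = theta'' + cos(theta) theta' = -sin(theta) + theta' cos(theta), not identically 0
(C) d/dt[(theta')^2/2 + cos(theta)] = theta' theta'' - sin(theta) theta' = -2 theta' sin(theta), not identically 0
(D) d/dt[theta * theta'] = (theta')^2 + theta theta'' = (theta')^2 - theta sin(theta), not identically 0

Only (A) has zero time-derivative. This is the total energy: kinetic (theta')^2/2 plus potential -cos(theta).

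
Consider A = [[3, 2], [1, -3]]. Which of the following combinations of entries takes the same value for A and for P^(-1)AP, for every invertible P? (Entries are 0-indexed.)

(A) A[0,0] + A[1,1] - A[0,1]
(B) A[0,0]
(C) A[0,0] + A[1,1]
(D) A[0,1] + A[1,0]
C

A[0,0] + A[1,1] is the trace of A. By the cyclic property of the trace, tr(P^(-1)AP) = tr(APP^(-1)) = tr(A), so it is the same for every matrix similar to A.

The other combinations are not similarity invariants. For example, take P = [[1, -1], [0, 1]] (det P = 1), so P^(-1) = [[1, 1], [0, 1]] and
B = P^(-1)AP = [[4, -5], [1, -4]].
Evaluating each option on A and on B:
(A) A[0,0] + A[1,1] - A[0,1]: -2 for A, 5 for B -> changes
(B) A[0,0]: 3 for A, 4 for B -> changes
(C) A[0,0] + A[1,1]: 0 for A, 0 for B -> unchanged
(D) A[0,1] + A[1,0]: 3 for A, -4 for B -> changes

Only (C) A[0,0] + A[1,1] = 0 survives (and it does so for every P, not just this one), so it is the invariant.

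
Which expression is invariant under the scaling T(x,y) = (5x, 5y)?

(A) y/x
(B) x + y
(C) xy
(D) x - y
A

Under the uniform scaling T(x,y) = (5x, 5y):
Substitute the transformed coordinates into each option and compare with the original:
(A) y/x  ->  (5y)/(5x) = y/x   [equals y/x: invariant]
(B) x + y  ->  (5x) + (5y) = 5x + 5y   [differs from x + y: not invariant]
(C) xy  ->  (5x)(5y) = 25xy   [differs from xy: not invariant]
(D) x - y  ->  (5x) - (5y) = 5x - 5y   [differs from x - y: not invariant]

Only option (A), y/x, is unchanged by the transformation.
The common factor 5 cancels in a ratio of coordinates, while sums, products and sums of squares pick up factors of 5 or 25.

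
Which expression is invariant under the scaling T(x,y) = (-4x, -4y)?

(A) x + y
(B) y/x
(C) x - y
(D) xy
B

Under the uniform scaling T(x,y) = (-4x, -4y):
Substitute the transformed coordinates into each option and compare with the original:
(A) x + y  ->  (-4x) + (-4y) = -4x - 4y   [differs from x + y: not invariant]
(B) y/x  ->  (-4y)/(-4x) = y/x   [equals y/x: invariant]
(C) x - y  ->  (-4x) - (-4y) = -4x + 4y   [differs from x - y: not invariant]
(D) xy  ->  (-4x)(-4y) = 16xy   [differs from xy: not invariant]

Only option (B), y/x, is unchanged by the transformation.
The common factor -4 cancels in a ratio of coordinates, while sums, products and sums of squares pick up factors of -4 or 16.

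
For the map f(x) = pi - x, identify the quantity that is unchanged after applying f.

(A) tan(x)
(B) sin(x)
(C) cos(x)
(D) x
B

For f(x) = pi - x:
sin(pi - x) = sin(x), so sine is invariant under this transformation.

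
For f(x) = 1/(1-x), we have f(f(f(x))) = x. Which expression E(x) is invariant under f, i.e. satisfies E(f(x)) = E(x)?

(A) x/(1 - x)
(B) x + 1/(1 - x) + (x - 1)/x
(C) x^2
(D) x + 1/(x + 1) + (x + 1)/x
B

Replace x by f(x) = 1/(1 - x) in each option and simplify. As a quick numerical cross-check, also compare E(4) with E(f(4)) = E(-1/3).

(A) x/(1 - x)  ->  (1/(1 - x))/(1 - (1/(1 - x))) = -1/x; check: E(4) = -4/3 but E(-1/3) = -1/4.   [not invariant]
(B) x + 1/(1 - x) + (x - 1)/x  ->  (1/(1 - x)) + 1/(1 - (1/(1 - x))) + ((1/(1 - x)) - 1)/(1/(1 - x)), which simplifies back to x + 1/(1 - x) + (x - 1)/x; check: E(4) = 53/12, E(-1/3) = 53/12.   [invariant]
(C) x^2  ->  (1/(1 - x))^2 = (x - 1)^(-2); check: E(4) = 16 but E(-1/3) = 1/9.   [not invariant]
(D) x + 1/(x + 1) + (x + 1)/x  ->  (1/(1 - x)) + 1/((1/(1 - x)) + 1) + ((1/(1 - x)) + 1)/(1/(1 - x)) = (-x^3 + 6x^2 - 11x + 7)/(x^2 - 3x + 2); check: E(4) = 109/20 but E(-1/3) = -5/6.   [not invariant]

Only (B) is unchanged. Indeed f(f(x)) = 1/(1 - 1/(1-x)) = (1-x)/(-x) = (x-1)/x, so E(x) = x + f(x) + f(f(x)) is the sum over the whole 3-cycle; applying f just permutes the three terms cyclically (x -> f(x) -> f(f(x)) -> x), leaving the sum unchanged.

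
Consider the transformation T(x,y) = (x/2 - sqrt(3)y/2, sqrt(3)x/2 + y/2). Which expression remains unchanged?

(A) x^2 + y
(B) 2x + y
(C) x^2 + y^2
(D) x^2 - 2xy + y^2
C

An expression E(x,y) is invariant under T if E(T(x,y)) = E(x,y). Here T(x,y) = (x/2 - sqrt(3)y/2, sqrt(3)x/2 + y/2).
Substitute the transformed coordinates into each option and compare with the original:
(A) x^2 + y  ->  (x/2 - sqrt(3)y/2)^2 + (sqrt(3)x/2 + y/2) = x^2/4 - sqrt(3)xy/2 + sqrt(3)x/2 + 3y^2/4 + y/2   [differs from x^2 + y: not invariant]
(B) 2x + y  ->  2(x/2 - sqrt(3)y/2) + (sqrt(3)x/2 + y/2) = sqrt(3)x/2 + x - sqrt(3)y + y/2   [differs from 2x + y: not invariant]
(C) x^2 + y^2  ->  (x/2 - sqrt(3)y/2)^2 + (sqrt(3)x/2 + y/2)^2 = x^2 + y^2   [equals x^2 + y^2: invariant]
(D) x^2 - 2xy + y^2  ->  (x/2 - sqrt(3)y/2)^2 - 2(x/2 - sqrt(3)y/2)(sqrt(3)x/2 + y/2) + (sqrt(3)x/2 + y/2)^2 = -sqrt(3)x^2/2 + x^2 + xy + sqrt(3)y^2/2 + y^2   [differs from x^2 - 2xy + y^2: not invariant]

Only option (C), x^2 + y^2, is unchanged by the transformation.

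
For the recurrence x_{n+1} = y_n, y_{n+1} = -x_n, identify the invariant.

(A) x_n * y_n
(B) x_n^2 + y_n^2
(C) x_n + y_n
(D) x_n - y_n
B

For the recurrence x_{n+1} = y_n, y_{n+1} = -x_n:

x_{n+1}^2 + y_{n+1}^2 = y_n^2 + (-x_n)^2 = x_n^2 + y_n^2
The sum of squares is conserved (like energy in a harmonic oscillator).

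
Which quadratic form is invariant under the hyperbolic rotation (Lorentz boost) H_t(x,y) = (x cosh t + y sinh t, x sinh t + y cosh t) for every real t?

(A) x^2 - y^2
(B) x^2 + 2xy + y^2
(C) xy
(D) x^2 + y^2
A

Write x' = x cosh t + y sinh t, y' = x sinh t + y cosh t and substitute into each option:
(A) x^2 - y^2: (x cosh t + y sinh t)^2 - (x sinh t + y cosh t)^2 = x^2(cosh^2 t - sinh^2 t) + 2xy(cosh t sinh t - sinh t cosh t) + y^2(sinh^2 t - cosh^2 t) = x^2 - y^2   [invariant, using cosh^2 t - sinh^2 t = 1]
(B) x^2 + 2xy + y^2: (x' + y')^2 with x' + y' = (x + y)(cosh t + sinh t) = (x + y)e^t, so it becomes (x + y)^2 e^(2t)   [not invariant for t != 0]
(C) xy: (x cosh t + y sinh t)(x sinh t + y cosh t) = xy(cosh^2 t + sinh^2 t) + (x^2 + y^2) sinh t cosh t = xy cosh 2t + (x^2 + y^2)(sinh 2t)/2   [not invariant for t != 0]
(D) x^2 + y^2: (x cosh t + y sinh t)^2 + (x sinh t + y cosh t)^2 = (x^2 + y^2)(cosh^2 t + sinh^2 t) + 4xy sinh t cosh t = (x^2 + y^2) cosh 2t + 2xy sinh 2t   [not invariant for t != 0]

Only (A) x^2 - y^2 is unchanged; it is the Minkowski form preserved by Lorentz boosts, just as x^2 + y^2 is preserved by ordinary rotations.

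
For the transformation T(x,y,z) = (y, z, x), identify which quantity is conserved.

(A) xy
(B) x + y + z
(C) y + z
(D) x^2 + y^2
B

Apply T(x,y,z) = (y, z, x) to each option, i.e. replace (x, y, z) by the transformed coordinates.
Substitute the transformed coordinates into each option and compare with the original:
(A) xy  ->  (y)(z) = yz   [differs from xy: not invariant]
(B) x + y + z  ->  (y) + (z) + (x) = x + y + z   [equals x + y + z: invariant]
(C) y + z  ->  (z) + (x) = x + z   [differs from y + z: not invariant]
(D) x^2 + y^2  ->  (y)^2 + (z)^2 = y^2 + z^2   [differs from x^2 + y^2: not invariant]

Only option (B), x + y + z, is unchanged by the transformation.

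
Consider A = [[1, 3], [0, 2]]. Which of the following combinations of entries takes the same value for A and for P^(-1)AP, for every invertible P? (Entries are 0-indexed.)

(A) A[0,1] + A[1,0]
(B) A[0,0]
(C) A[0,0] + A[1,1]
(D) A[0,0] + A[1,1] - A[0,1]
C

A[0,0] + A[1,1] is the trace of A. By the cyclic property of the trace, tr(P^(-1)AP) = tr(APP^(-1)) = tr(A), so it is the same for every matrix similar to A.

The other combinations are not similarity invariants. For example, take P = [[1, 1], [1, 2]] (det P = 1), so P^(-1) = [[2, -1], [-1, 1]] and
B = P^(-1)AP = [[6, 10], [-2, -3]].
Evaluating each option on A and on B:
(A) A[0,1] + A[1,0]: 3 for A, 8 for B -> changes
(B) A[0,0]: 1 for A, 6 for B -> changes
(C) A[0,0] + A[1,1]: 3 for A, 3 for B -> unchanged
(D) A[0,0] + A[1,1] - A[0,1]: 0 for A, -7 for B -> changes

Only (C) A[0,0] + A[1,1] = 3 survives (and it does so for every P, not just this one), so it is the invariant.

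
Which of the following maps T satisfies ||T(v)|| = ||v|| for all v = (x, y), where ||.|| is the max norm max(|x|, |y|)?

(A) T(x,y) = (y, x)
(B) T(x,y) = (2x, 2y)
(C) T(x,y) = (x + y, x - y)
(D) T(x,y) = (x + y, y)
A

A transformation preserves a norm if ||T(v)|| = ||v|| for every v; a single vector where the norm changes rules an option out.

(A) T(x,y) = (y, x): preserves the norm -- it only permutes the coordinates and/or flips signs, which leaves max(|x|, |y|) unchanged.
(B) T(x,y) = (2x, 2y): v = (1, 0) has norm max(|1|, |0|) = 1, but T(v) = (2, 0) has norm 2 -- not preserved.
(C) T(x,y) = (x + y, x - y): v = (1, 1) has norm max(|1|, |1|) = 1, but T(v) = (2, 0) has norm 2 -- not preserved.
(D) T(x,y) = (x + y, y): v = (1, 1) has norm max(|1|, |1|) = 1, but T(v) = (2, 1) has norm 2 -- not preserved.

Therefore the answer is (A).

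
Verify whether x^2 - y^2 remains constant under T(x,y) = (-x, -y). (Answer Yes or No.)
Yes

Substitute T(x,y) = (-x, -y) into the expression and compare with the original.

Original: x^2 - y^2
After applying T: (-x)^2 - (-y)^2 = x^2 - y^2

This is identical to the original x^2 - y^2, so the expression is invariant.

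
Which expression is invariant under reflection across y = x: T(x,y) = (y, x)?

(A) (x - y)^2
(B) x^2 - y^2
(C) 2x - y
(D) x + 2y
A

The map is reflection across y = x: T(x,y) = (y, x).
Substitute the transformed coordinates into each option and compare with the original:
(A) (x - y)^2  ->  ((y) - (x))^2 = x^2 - 2xy + y^2   [equals (x - y)^2: invariant]
(B) x^2 - y^2  ->  (y)^2 - (x)^2 = -x^2 + y^2   [differs from x^2 - y^2: not invariant]
(C) 2x - y  ->  2(y) - (x) = -x + 2y   [differs from 2x - y: not invariant]
(D) x + 2y  ->  (y) + 2(x) = 2x + y   [differs from x + 2y: not invariant]

Only option (A), (x - y)^2, is unchanged by the transformation.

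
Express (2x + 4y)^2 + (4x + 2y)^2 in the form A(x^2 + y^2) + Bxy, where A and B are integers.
20(x^2 + y^2) + 32xy

Expanding: (2x + 4y)^2 = 4x^2 + 16xy + 16y^2
(4x + 2y)^2 = 16x^2 + 16xy + 4y^2
Sum = (4+16)(x^2+y^2) + 32xy = 20(x^2 + y^2) + 32xy
This is symmetric in x and y.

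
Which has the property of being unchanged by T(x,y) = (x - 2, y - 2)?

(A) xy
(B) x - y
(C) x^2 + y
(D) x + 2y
B

An expression E(x,y) is invariant under T if E(T(x,y)) = E(x,y). Here T(x,y) = (x - 2, y - 2).
Substitute the transformed coordinates into each option and compare with the original:
(A) xy  ->  (x - 2)(y - 2) = xy - 2x - 2y + 4   [differs from xy: not invariant]
(B) x - y  ->  (x - 2) - (y - 2) = x - y   [equals x - y: invariant]
(C) x^2 + y  ->  (x - 2)^2 + (y - 2) = x^2 - 4x + y + 2   [differs from x^2 + y: not invariant]
(D) x + 2y  ->  (x - 2) + 2(y - 2) = x + 2y - 6   [differs from x + 2y: not invariant]

Only option (B), x - y, is unchanged by the transformation.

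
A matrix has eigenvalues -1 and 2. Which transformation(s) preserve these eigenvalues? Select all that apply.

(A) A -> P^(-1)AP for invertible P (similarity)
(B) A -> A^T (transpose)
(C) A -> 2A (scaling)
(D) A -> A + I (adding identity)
A and B

Eigenvalues are preserved by:
1. Similarity transformations: A -> P^(-1)AP (same characteristic polynomial)
2. Transpose: A^T has the same eigenvalues as A

Eigenvalues are NOT preserved by:
- Adding identity: eigenvalues become -1+1, 2+1
- Scaling: eigenvalues become -2, 4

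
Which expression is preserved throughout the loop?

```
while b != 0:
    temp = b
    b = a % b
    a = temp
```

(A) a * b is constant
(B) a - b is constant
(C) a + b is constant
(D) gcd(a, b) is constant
D

A loop invariant must hold before the first iteration and be re-established by every execution of the body.

(D) gcd(a, b) is constant: One iteration replaces (a, b) by (b, a mod b). Since a mod b = a - q*b for an integer q, any common divisor of a and b divides b and a mod b, and conversely; hence gcd(b, a mod b) = gcd(a, b). For instance (38, 11) -> (11, 5) keeps gcd = 1. At exit b = 0 and a = gcd of the original inputs.

The other options fail:
(A) a * b is constant: e.g. (a, b) = (38, 11) -> (11, 5): the product goes from 418 to 55.
(B) a - b is constant: e.g. (a, b) = (38, 11) -> (11, 5): the difference goes from 27 to 6.
(C) a + b is constant: e.g. (a, b) = (38, 11) -> (11, 5): the sum goes from 49 to 16.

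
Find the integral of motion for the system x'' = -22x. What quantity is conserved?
E = (x')^2 + 22x^2

Multiply the equation by x':
x' * x'' = -22x * x'
The left side is d/dt[(x')^2/2] and the right side is d/dt[-22x^2/2], so
d/dt[(x')^2/2 + 22x^2/2] = 0, i.e. (x')^2/2 + 22x^2/2 = constant.
Multiplying by 2, the integral of motion is E = (x')^2 + 22x^2.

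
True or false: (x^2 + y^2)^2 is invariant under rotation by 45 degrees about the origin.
True

Applying rotation by 45 degrees: x' = x*cos(45 degrees) - y*sin(45 degrees) = sqrt(2)x/2 - sqrt(2)y/2, y' = x*sin(45 degrees) + y*cos(45 degrees) = sqrt(2)x/2 + sqrt(2)y/2

Substituting into (x^2 + y^2)^2:
((sqrt(2)x/2 - sqrt(2)y/2)^2 + (sqrt(2)x/2 + sqrt(2)y/2)^2)^2
= x^4 + 2x^2y^2 + y^4 = (x^2 + y^2)^2

This equals the original expression (x^2 + y^2)^2, so it IS invariant.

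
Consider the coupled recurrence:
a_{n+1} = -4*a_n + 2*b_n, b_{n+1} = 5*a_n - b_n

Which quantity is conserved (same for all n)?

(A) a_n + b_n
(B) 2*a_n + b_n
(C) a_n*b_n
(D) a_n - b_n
A

Replace a_n by a_{n+1} = -4*a_n + 2*b_n and b_n by b_{n+1} = 5*a_n - b_n in each option and simplify:
(A) a_n + b_n  ->  (-4*a_n + 2*b_n) + (5*a_n - b_n) = a_n + b_n   [conserved]
(B) 2*a_n + b_n  ->  2*(-4*a_n + 2*b_n) + (5*a_n - b_n) = -3*a_n + 3*b_n   [not conserved]
(C) a_n*b_n  ->  (-4*a_n + 2*b_n)*(5*a_n - b_n) = -20*a_n^2 + 14*a_n*b_n - 2*b_n^2   [not conserved]
(D) a_n - b_n  ->  (-4*a_n + 2*b_n) - (5*a_n - b_n) = -9*a_n + 3*b_n   [not conserved]

Only (A) a_n + b_n returns to itself after one step, so it is the conserved quantity.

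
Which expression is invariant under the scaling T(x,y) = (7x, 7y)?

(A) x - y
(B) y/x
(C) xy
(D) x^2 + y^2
B

Under the uniform scaling T(x,y) = (7x, 7y):
Substitute the transformed coordinates into each option and compare with the original:
(A) x - y  ->  (7x) - (7y) = 7x - 7y   [differs from x - y: not invariant]
(B) y/x  ->  (7y)/(7x) = y/x   [equals y/x: invariant]
(C) xy  ->  (7x)(7y) = 49xy   [differs from xy: not invariant]
(D) x^2 + y^2  ->  (7x)^2 + (7y)^2 = 49x^2 + 49y^2   [differs from x^2 + y^2: not invariant]

Only option (B), y/x, is unchanged by the transformation.
The common factor 7 cancels in a ratio of coordinates, while sums, products and sums of squares pick up factors of 7 or 49.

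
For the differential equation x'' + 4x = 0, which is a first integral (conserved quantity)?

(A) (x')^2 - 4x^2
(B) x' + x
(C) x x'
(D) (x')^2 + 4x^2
D

A first integral I satisfies dI/dt = 0 along every solution. Differentiate each option and use the equation of motion:
(A) d/dt[(x')^2 - 4x^2] = 2x'x'' - 8x x' = -16x x', not identically 0
(B) d/dt[x' + x] = x'' + x' = -4x + x', not identically 0
(C) d/dt[x x'] = (x')^2 + x x'' = (x')^2 - 4x^2, not identically 0
(D) d/dt[(x')^2 + 4x^2] = 2x'x'' + 8x x' = 2x'(-4x) + 8x x' = 0

Only (D) has zero time-derivative. So the energy-like quantity (x')^2 + 4x^2 is the first integral.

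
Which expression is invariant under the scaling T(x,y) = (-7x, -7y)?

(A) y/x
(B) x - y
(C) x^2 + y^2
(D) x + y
A

Under the uniform scaling T(x,y) = (-7x, -7y):
Substitute the transformed coordinates into each option and compare with the original:
(A) y/x  ->  (-7y)/(-7x) = y/x   [equals y/x: invariant]
(B) x - y  ->  (-7x) - (-7y) = -7x + 7y   [differs from x - y: not invariant]
(C) x^2 + y^2  ->  (-7x)^2 + (-7y)^2 = 49x^2 + 49y^2   [differs from x^2 + y^2: not invariant]
(D) x + y  ->  (-7x) + (-7y) = -7x - 7y   [differs from x + y: not invariant]

Only option (A), y/x, is unchanged by the transformation.
The common factor -7 cancels in a ratio of coordinates, while sums, products and sums of squares pick up factors of -7 or 49.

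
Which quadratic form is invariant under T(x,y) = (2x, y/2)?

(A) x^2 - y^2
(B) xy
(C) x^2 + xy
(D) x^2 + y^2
B

T multiplies x by 2 and divides y by 2.
Substitute the transformed coordinates into each option and compare with the original:
(A) x^2 - y^2  ->  (2x)^2 - (y/2)^2 = 4x^2 - y^2/4   [differs from x^2 - y^2: not invariant]
(B) xy  ->  (2x)(y/2) = xy   [equals xy: invariant]
(C) x^2 + xy  ->  (2x)^2 + (2x)(y/2) = 4x^2 + xy   [differs from x^2 + xy: not invariant]
(D) x^2 + y^2  ->  (2x)^2 + (y/2)^2 = 4x^2 + y^2/4   [differs from x^2 + y^2: not invariant]

Only option (B), xy, is unchanged by the transformation.
The factors 2 and 1/2 cancel only in the pure product xy.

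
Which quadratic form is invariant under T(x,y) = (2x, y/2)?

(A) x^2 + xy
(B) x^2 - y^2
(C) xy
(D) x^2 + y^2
C

T multiplies x by 2 and divides y by 2.
Substitute the transformed coordinates into each option and compare with the original:
(A) x^2 + xy  ->  (2x)^2 + (2x)(y/2) = 4x^2 + xy   [differs from x^2 + xy: not invariant]
(B) x^2 - y^2  ->  (2x)^2 - (y/2)^2 = 4x^2 - y^2/4   [differs from x^2 - y^2: not invariant]
(C) xy  ->  (2x)(y/2) = xy   [equals xy: invariant]
(D) x^2 + y^2  ->  (2x)^2 + (y/2)^2 = 4x^2 + y^2/4   [differs from x^2 + y^2: not invariant]

Only option (C), xy, is unchanged by the transformation.
The factors 2 and 1/2 cancel only in the pure product xy.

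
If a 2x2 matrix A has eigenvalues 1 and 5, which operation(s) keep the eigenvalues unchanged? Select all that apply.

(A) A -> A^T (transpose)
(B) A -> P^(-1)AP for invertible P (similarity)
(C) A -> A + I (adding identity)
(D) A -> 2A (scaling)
A and B

Eigenvalues are preserved by:
1. Similarity transformations: A -> P^(-1)AP (same characteristic polynomial)
2. Transpose: A^T has the same eigenvalues as A

Eigenvalues are NOT preserved by:
- Adding identity: eigenvalues become 1+1, 5+1
- Scaling: eigenvalues become 2, 10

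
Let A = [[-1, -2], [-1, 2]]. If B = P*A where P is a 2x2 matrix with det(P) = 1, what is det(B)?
-4

By the multiplicative property of determinants, det(B) = det(P*A) = det(P) * det(A) = det(A),
so the determinant is invariant under multiplication by any determinant-1 matrix; we just need det(A).

det(A) = (-1)(2) - (-2)(-1) = -2 - 2 = -4

Therefore det(B) = 1 * (-4) = -4.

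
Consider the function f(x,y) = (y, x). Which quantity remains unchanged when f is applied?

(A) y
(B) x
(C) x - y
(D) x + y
D

For f(x,y) = (y, x):
After applying f: x' = y, y' = x. So x' + y' = y + x = x + y.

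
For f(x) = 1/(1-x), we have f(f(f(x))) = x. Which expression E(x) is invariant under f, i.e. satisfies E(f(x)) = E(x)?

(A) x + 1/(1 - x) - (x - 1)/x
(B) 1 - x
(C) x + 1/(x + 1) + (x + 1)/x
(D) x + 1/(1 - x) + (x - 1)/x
D

Replace x by f(x) = 1/(1 - x) in each option and simplify. As a quick numerical cross-check, also compare E(3) with E(f(3)) = E(-1/2).

(A) x + 1/(1 - x) - (x - 1)/x  ->  (1/(1 - x)) + 1/(1 - (1/(1 - x))) - ((1/(1 - x)) - 1)/(1/(1 - x)) = (x^2(1 - x) - x + (x - 1)^2)/(x(x - 1)); check: E(3) = 11/6 but E(-1/2) = -17/6.   [not invariant]
(B) 1 - x  ->  1 - (1/(1 - x)) = x/(x - 1); check: E(3) = -2 but E(-1/2) = 3/2.   [not invariant]
(C) x + 1/(x + 1) + (x + 1)/x  ->  (1/(1 - x)) + 1/((1/(1 - x)) + 1) + ((1/(1 - x)) + 1)/(1/(1 - x)) = (-x^3 + 6x^2 - 11x + 7)/(x^2 - 3x + 2); check: E(3) = 55/12 but E(-1/2) = 1/2.   [not invariant]
(D) x + 1/(1 - x) + (x - 1)/x  ->  (1/(1 - x)) + 1/(1 - (1/(1 - x))) + ((1/(1 - x)) - 1)/(1/(1 - x)), which simplifies back to x + 1/(1 - x) + (x - 1)/x; check: E(3) = 19/6, E(-1/2) = 19/6.   [invariant]

Only (D) is unchanged. Indeed f(f(x)) = 1/(1 - 1/(1-x)) = (1-x)/(-x) = (x-1)/x, so E(x) = x + f(x) + f(f(x)) is the sum over the whole 3-cycle; applying f just permutes the three terms cyclically (x -> f(x) -> f(f(x)) -> x), leaving the sum unchanged.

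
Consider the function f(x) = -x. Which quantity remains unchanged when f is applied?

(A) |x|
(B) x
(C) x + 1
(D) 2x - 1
A

For f(x) = -x:
Applying f replaces x by -x. Since |-x| = |x|, the absolute value is unchanged by f, whereas x -> -x, 2x - 1 -> -2x - 1 and x + 1 -> -x + 1 all change.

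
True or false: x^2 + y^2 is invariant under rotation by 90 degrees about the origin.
True

Applying rotation by 90 degrees: x' = x*cos(90 degrees) - y*sin(90 degrees) = -y, y' = x*sin(90 degrees) + y*cos(90 degrees) = x

Substituting into x^2 + y^2:
(-y)^2 + (x)^2
= x^2 + y^2

This equals the original expression x^2 + y^2, so it IS invariant.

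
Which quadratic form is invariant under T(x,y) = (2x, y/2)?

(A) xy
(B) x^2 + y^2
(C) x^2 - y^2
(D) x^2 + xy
A

T multiplies x by 2 and divides y by 2.
Substitute the transformed coordinates into each option and compare with the original:
(A) xy  ->  (2x)(y/2) = xy   [equals xy: invariant]
(B) x^2 + y^2  ->  (2x)^2 + (y/2)^2 = 4x^2 + y^2/4   [differs from x^2 + y^2: not invariant]
(C) x^2 - y^2  ->  (2x)^2 - (y/2)^2 = 4x^2 - y^2/4   [differs from x^2 - y^2: not invariant]
(D) x^2 + xy  ->  (2x)^2 + (2x)(y/2) = 4x^2 + xy   [differs from x^2 + xy: not invariant]

Only option (A), xy, is unchanged by the transformation.
The factors 2 and 1/2 cancel only in the pure product xy.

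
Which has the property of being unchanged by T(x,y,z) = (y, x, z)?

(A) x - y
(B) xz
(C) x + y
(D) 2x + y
C

Apply T(x,y,z) = (y, x, z) to each option, i.e. replace (x, y, z) by the transformed coordinates.
Substitute the transformed coordinates into each option and compare with the original:
(A) x - y  ->  (y) - (x) = -x + y   [differs from x - y: not invariant]
(B) xz  ->  (y)(z) = yz   [differs from xz: not invariant]
(C) x + y  ->  (y) + (x) = x + y   [equals x + y: invariant]
(D) 2x + y  ->  2(y) + (x) = x + 2y   [differs from 2x + y: not invariant]

Only option (C), x + y, is unchanged by the transformation.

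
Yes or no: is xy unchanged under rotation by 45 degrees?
No

Applying rotation by 45 degrees: x' = x*cos(45 degrees) - y*sin(45 degrees) = sqrt(2)x/2 - sqrt(2)y/2, y' = x*sin(45 degrees) + y*cos(45 degrees) = sqrt(2)x/2 + sqrt(2)y/2

Substituting into xy:
(sqrt(2)x/2 - sqrt(2)y/2)(sqrt(2)x/2 + sqrt(2)y/2)
= x^2/2 - y^2/2

This differs from the original expression xy, so it is NOT invariant.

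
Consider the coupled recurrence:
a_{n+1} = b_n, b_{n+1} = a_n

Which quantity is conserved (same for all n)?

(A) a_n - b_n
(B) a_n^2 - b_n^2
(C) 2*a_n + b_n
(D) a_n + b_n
D

Replace a_n by a_{n+1} = b_n and b_n by b_{n+1} = a_n in each option and simplify:
(A) a_n - b_n  ->  (b_n) - (a_n) = -a_n + b_n   [not conserved]
(B) a_n^2 - b_n^2  ->  (b_n)^2 - (a_n)^2 = -a_n^2 + b_n^2   [not conserved]
(C) 2*a_n + b_n  ->  2*(b_n) + (a_n) = a_n + 2*b_n   [not conserved]
(D) a_n + b_n  ->  (b_n) + (a_n) = a_n + b_n   [conserved]

Only (D) a_n + b_n returns to itself after one step, so it is the conserved quantity.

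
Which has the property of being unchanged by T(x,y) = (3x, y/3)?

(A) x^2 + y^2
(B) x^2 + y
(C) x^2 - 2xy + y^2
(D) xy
D

An expression E(x,y) is invariant under T if E(T(x,y)) = E(x,y). Here T(x,y) = (3x, y/3).
Substitute the transformed coordinates into each option and compare with the original:
(A) x^2 + y^2  ->  (3x)^2 + (y/3)^2 = 9x^2 + y^2/9   [differs from x^2 + y^2: not invariant]
(B) x^2 + y  ->  (3x)^2 + (y/3) = 9x^2 + y/3   [differs from x^2 + y: not invariant]
(C) x^2 - 2xy + y^2  ->  (3x)^2 - 2(3x)(y/3) + (y/3)^2 = 9x^2 - 2xy + y^2/9   [differs from x^2 - 2xy + y^2: not invariant]
(D) xy  ->  (3x)(y/3) = xy   [equals xy: invariant]

Only option (D), xy, is unchanged by the transformation.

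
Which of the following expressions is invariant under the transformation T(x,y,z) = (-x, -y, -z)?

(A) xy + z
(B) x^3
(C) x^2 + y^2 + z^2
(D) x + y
C

Apply T(x,y,z) = (-x, -y, -z) to each option, i.e. replace (x, y, z) by the transformed coordinates.
Substitute the transformed coordinates into each option and compare with the original:
(A) xy + z  ->  (-x)(-y) + (-z) = xy - z   [differs from xy + z: not invariant]
(B) x^3  ->  (-x)^3 = -x^3   [differs from x^3: not invariant]
(C) x^2 + y^2 + z^2  ->  (-x)^2 + (-y)^2 + (-z)^2 = x^2 + y^2 + z^2   [equals x^2 + y^2 + z^2: invariant]
(D) x + y  ->  (-x) + (-y) = -x - y   [differs from x + y: not invariant]

Only option (C), x^2 + y^2 + z^2, is unchanged by the transformation.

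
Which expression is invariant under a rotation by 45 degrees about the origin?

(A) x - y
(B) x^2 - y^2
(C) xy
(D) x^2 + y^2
D

A rotation by 45 degrees sends (x, y) to (sqrt(2)x/2 - sqrt(2)y/2, sqrt(2)x/2 + sqrt(2)y/2).
Substitute the transformed coordinates into each option and compare with the original:
(A) x - y  ->  (sqrt(2)x/2 - sqrt(2)y/2) - (sqrt(2)x/2 + sqrt(2)y/2) = -sqrt(2)y   [differs from x - y: not invariant]
(B) x^2 - y^2  ->  (sqrt(2)x/2 - sqrt(2)y/2)^2 - (sqrt(2)x/2 + sqrt(2)y/2)^2 = -2xy   [differs from x^2 - y^2: not invariant]
(C) xy  ->  (sqrt(2)x/2 - sqrt(2)y/2)(sqrt(2)x/2 + sqrt(2)y/2) = x^2/2 - y^2/2   [differs from xy: not invariant]
(D) x^2 + y^2  ->  (sqrt(2)x/2 - sqrt(2)y/2)^2 + (sqrt(2)x/2 + sqrt(2)y/2)^2 = x^2 + y^2   [equals x^2 + y^2: invariant]

Only option (D), x^2 + y^2, is unchanged by the transformation.
Geometrically, x^2 + y^2 is the squared distance from the origin, which every rotation about the origin preserves.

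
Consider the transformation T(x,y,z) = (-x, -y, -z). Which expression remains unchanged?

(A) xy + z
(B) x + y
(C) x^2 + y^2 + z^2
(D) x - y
C

Apply T(x,y,z) = (-x, -y, -z) to each option, i.e. replace (x, y, z) by the transformed coordinates.
Substitute the transformed coordinates into each option and compare with the original:
(A) xy + z  ->  (-x)(-y) + (-z) = xy - z   [differs from xy + z: not invariant]
(B) x + y  ->  (-x) + (-y) = -x - y   [differs from x + y: not invariant]
(C) x^2 + y^2 + z^2  ->  (-x)^2 + (-y)^2 + (-z)^2 = x^2 + y^2 + z^2   [equals x^2 + y^2 + z^2: invariant]
(D) x - y  ->  (-x) - (-y) = -x + y   [differs from x - y: not invariant]

Only option (C), x^2 + y^2 + z^2, is unchanged by the transformation.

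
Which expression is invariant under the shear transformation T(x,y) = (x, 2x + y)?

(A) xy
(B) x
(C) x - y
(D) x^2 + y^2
B

Under the shear T(x,y) = (x, 2x + y):
Substitute the transformed coordinates into each option and compare with the original:
(A) xy  ->  (x)(2x + y) = 2x^2 + xy   [differs from xy: not invariant]
(B) x  ->  (x) = x   [equals x: invariant]
(C) x - y  ->  (x) - (2x + y) = -x - y   [differs from x - y: not invariant]
(D) x^2 + y^2  ->  (x)^2 + (2x + y)^2 = 5x^2 + 4xy + y^2   [differs from x^2 + y^2: not invariant]

Only option (B), x, is unchanged by the transformation.
A vertical shear moves points parallel to the y-axis, so the x-coordinate (and any function of x alone) is unchanged.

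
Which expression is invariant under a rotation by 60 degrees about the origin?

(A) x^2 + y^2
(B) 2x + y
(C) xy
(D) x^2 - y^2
A

A rotation by 60 degrees sends (x, y) to (x/2 - sqrt(3)y/2, sqrt(3)x/2 + y/2).
Substitute the transformed coordinates into each option and compare with the original:
(A) x^2 + y^2  ->  (x/2 - sqrt(3)y/2)^2 + (sqrt(3)x/2 + y/2)^2 = x^2 + y^2   [equals x^2 + y^2: invariant]
(B) 2x + y  ->  2(x/2 - sqrt(3)y/2) + (sqrt(3)x/2 + y/2) = sqrt(3)x/2 + x - sqrt(3)y + y/2   [differs from 2x + y: not invariant]
(C) xy  ->  (x/2 - sqrt(3)y/2)(sqrt(3)x/2 + y/2) = sqrt(3)x^2/4 - xy/2 - sqrt(3)y^2/4   [differs from xy: not invariant]
(D) x^2 - y^2  ->  (x/2 - sqrt(3)y/2)^2 - (sqrt(3)x/2 + y/2)^2 = -x^2/2 - sqrt(3)xy + y^2/2   [differs from x^2 - y^2: not invariant]

Only option (A), x^2 + y^2, is unchanged by the transformation.
Geometrically, x^2 + y^2 is the squared distance from the origin, which every rotation about the origin preserves.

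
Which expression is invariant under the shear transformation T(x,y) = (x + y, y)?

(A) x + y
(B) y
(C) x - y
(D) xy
B

Under the shear T(x,y) = (x + y, y):
Substitute the transformed coordinates into each option and compare with the original:
(A) x + y  ->  (x + y) + (y) = x + 2y   [differs from x + y: not invariant]
(B) y  ->  (y) = y   [equals y: invariant]
(C) x - y  ->  (x + y) - (y) = x   [differs from x - y: not invariant]
(D) xy  ->  (x + y)(y) = xy + y^2   [differs from xy: not invariant]

Only option (B), y, is unchanged by the transformation.
A horizontal shear moves points parallel to the x-axis, so the y-coordinate (and any function of y alone) is unchanged.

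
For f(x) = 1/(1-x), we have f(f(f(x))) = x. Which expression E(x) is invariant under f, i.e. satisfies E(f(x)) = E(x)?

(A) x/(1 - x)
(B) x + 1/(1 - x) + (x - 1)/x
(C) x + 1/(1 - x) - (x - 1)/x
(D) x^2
B

Replace x by f(x) = 1/(1 - x) in each option and simplify. As a quick numerical cross-check, also compare E(5) with E(f(5)) = E(-1/4).

(A) x/(1 - x)  ->  (1/(1 - x))/(1 - (1/(1 - x))) = -1/x; check: E(5) = -5/4 but E(-1/4) = -1/5.   [not invariant]
(B) x + 1/(1 - x) + (x - 1)/x  ->  (1/(1 - x)) + 1/(1 - (1/(1 - x))) + ((1/(1 - x)) - 1)/(1/(1 - x)), which simplifies back to x + 1/(1 - x) + (x - 1)/x; check: E(5) = 111/20, E(-1/4) = 111/20.   [invariant]
(C) x + 1/(1 - x) - (x - 1)/x  ->  (1/(1 - x)) + 1/(1 - (1/(1 - x))) - ((1/(1 - x)) - 1)/(1/(1 - x)) = (x^2(1 - x) - x + (x - 1)^2)/(x(x - 1)); check: E(5) = 79/20 but E(-1/4) = -89/20.   [not invariant]
(D) x^2  ->  (1/(1 - x))^2 = (x - 1)^(-2); check: E(5) = 25 but E(-1/4) = 1/16.   [not invariant]

Only (B) is unchanged. Indeed f(f(x)) = 1/(1 - 1/(1-x)) = (1-x)/(-x) = (x-1)/x, so E(x) = x + f(x) + f(f(x)) is the sum over the whole 3-cycle; applying f just permutes the three terms cyclically (x -> f(x) -> f(f(x)) -> x), leaving the sum unchanged.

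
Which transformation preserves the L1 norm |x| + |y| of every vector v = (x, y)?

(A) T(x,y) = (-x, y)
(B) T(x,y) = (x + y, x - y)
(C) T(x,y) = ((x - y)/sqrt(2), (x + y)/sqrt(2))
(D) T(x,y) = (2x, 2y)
A

A transformation preserves a norm if ||T(v)|| = ||v|| for every v; a single vector where the norm changes rules an option out.

(A) T(x,y) = (-x, y): preserves the norm -- it only permutes the coordinates and/or flips signs, which leaves |x| + |y| unchanged.
(B) T(x,y) = (x + y, x - y): v = (1, 0) has norm |1| + |0| = 1, but T(v) = (1, 1) has norm 2 -- not preserved.
(C) T(x,y) = ((x - y)/sqrt(2), (x + y)/sqrt(2)): v = (1, 0) has norm |1| + |0| = 1, but T(v) = (sqrt(2)/2, sqrt(2)/2) has norm sqrt(2) -- not preserved.
(D) T(x,y) = (2x, 2y): v = (1, 0) has norm |1| + |0| = 1, but T(v) = (2, 0) has norm 2 -- not preserved.

Therefore the answer is (A).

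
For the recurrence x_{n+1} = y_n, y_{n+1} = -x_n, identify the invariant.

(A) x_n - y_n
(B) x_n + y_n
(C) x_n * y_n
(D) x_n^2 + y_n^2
D

For the recurrence x_{n+1} = y_n, y_{n+1} = -x_n:

x_{n+1}^2 + y_{n+1}^2 = y_n^2 + (-x_n)^2 = x_n^2 + y_n^2
The sum of squares is conserved (like energy in a harmonic oscillator).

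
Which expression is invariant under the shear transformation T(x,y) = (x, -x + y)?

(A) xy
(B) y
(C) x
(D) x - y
C

Under the shear T(x,y) = (x, -x + y):
Substitute the transformed coordinates into each option and compare with the original:
(A) xy  ->  (x)(-x + y) = -x^2 + xy   [differs from xy: not invariant]
(B) y  ->  (-x + y) = -x + y   [differs from y: not invariant]
(C) x  ->  (x) = x   [equals x: invariant]
(D) x - y  ->  (x) - (-x + y) = 2x - y   [differs from x - y: not invariant]

Only option (C), x, is unchanged by the transformation.
A vertical shear moves points parallel to the y-axis, so the x-coordinate (and any function of x alone) is unchanged.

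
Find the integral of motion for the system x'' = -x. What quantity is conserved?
E = (x')^2 + x^2

Multiply the equation by x':
x' * x'' = -x * x'
The left side is d/dt[(x')^2/2] and the right side is d/dt[-x^2/2], so
d/dt[(x')^2/2 + x^2/2] = 0, i.e. (x')^2/2 + x^2/2 = constant.
Multiplying by 2, the integral of motion is E = (x')^2 + x^2.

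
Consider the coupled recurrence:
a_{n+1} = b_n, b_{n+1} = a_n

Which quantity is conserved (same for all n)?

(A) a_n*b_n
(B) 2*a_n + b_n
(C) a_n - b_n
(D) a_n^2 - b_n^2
A

Replace a_n by a_{n+1} = b_n and b_n by b_{n+1} = a_n in each option and simplify:
(A) a_n*b_n  ->  (b_n)*(a_n) = a_n*b_n   [conserved]
(B) 2*a_n + b_n  ->  2*(b_n) + (a_n) = a_n + 2*b_n   [not conserved]
(C) a_n - b_n  ->  (b_n) - (a_n) = -a_n + b_n   [not conserved]
(D) a_n^2 - b_n^2  ->  (b_n)^2 - (a_n)^2 = -a_n^2 + b_n^2   [not conserved]

Only (A) a_n*b_n returns to itself after one step, so it is the conserved quantity.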